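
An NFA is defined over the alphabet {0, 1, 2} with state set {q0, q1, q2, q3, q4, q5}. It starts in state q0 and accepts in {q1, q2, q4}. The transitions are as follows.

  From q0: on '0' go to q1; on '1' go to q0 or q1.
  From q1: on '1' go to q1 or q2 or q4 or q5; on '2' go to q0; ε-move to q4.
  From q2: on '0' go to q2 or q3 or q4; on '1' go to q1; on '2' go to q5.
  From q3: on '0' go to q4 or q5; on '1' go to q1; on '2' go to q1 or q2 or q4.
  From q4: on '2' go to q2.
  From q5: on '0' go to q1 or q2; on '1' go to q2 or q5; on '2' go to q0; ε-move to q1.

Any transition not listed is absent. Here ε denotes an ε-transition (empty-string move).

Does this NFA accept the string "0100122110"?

Start in {q0}.
Read '0': {q0} → {q1, q4}.
Read '1': {q1, q4} → {q1, q2, q4, q5}.
Read '0': {q1, q2, q4, q5} → {q1, q2, q3, q4}.
Read '0': {q1, q2, q3, q4} → {q1, q2, q3, q4, q5}.
Read '1': {q1, q2, q3, q4, q5} → {q1, q2, q4, q5}.
Read '2': {q1, q2, q4, q5} → {q0, q1, q2, q4, q5}.
Read '2': {q0, q1, q2, q4, q5} → {q0, q1, q2, q4, q5}.
Read '1': {q0, q1, q2, q4, q5} → {q0, q1, q2, q4, q5}.
Read '1': {q0, q1, q2, q4, q5} → {q0, q1, q2, q4, q5}.
Read '0': {q0, q1, q2, q4, q5} → {q1, q2, q3, q4}.
The final set {q1, q2, q3, q4} contains the accepting states q1, q2, q4.

Yes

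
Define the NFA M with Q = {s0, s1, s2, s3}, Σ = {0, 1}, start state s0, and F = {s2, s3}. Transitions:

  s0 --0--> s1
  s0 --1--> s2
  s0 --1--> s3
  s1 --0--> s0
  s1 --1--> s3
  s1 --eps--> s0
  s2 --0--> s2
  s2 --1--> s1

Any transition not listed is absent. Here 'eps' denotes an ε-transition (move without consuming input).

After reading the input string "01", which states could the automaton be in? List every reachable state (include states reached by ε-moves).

{s2, s3}

Start in {s0}.
Read '0': {s0} → {s0, s1}.
Read '1': {s0, s1} → {s2, s3}.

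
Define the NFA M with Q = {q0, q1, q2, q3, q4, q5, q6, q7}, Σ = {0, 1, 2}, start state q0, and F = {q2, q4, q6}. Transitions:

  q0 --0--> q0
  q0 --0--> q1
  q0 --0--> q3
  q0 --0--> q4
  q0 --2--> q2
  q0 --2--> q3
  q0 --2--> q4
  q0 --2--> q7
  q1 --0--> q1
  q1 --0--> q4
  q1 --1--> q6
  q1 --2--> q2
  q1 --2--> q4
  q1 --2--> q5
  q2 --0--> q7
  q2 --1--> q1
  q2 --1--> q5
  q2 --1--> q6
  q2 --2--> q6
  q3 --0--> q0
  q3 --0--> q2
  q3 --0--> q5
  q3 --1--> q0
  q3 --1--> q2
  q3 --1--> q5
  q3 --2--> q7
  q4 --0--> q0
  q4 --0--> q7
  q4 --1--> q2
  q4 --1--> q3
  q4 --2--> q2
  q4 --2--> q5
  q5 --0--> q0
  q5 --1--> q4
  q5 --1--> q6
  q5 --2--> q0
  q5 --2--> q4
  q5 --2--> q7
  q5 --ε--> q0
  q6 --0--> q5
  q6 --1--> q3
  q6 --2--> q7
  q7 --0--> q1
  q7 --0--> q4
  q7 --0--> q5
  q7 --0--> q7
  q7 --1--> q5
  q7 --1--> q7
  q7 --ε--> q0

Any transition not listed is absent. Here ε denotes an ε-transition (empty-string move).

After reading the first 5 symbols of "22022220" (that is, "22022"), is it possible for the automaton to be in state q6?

Yes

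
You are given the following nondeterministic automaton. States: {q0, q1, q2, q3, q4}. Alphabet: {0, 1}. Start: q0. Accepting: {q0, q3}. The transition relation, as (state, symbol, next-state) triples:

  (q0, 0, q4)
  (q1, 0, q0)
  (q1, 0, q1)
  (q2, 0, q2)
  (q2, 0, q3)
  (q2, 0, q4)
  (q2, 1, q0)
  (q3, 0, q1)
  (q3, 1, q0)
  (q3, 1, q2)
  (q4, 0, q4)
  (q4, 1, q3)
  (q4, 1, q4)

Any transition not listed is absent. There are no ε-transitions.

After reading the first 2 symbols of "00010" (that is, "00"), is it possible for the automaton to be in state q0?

No

Start in {q0}.
Read '0': q0→{q4}; now {q4}.
Read '0': q4→{q4}; now {q4}.
State q0 is not in {q4}.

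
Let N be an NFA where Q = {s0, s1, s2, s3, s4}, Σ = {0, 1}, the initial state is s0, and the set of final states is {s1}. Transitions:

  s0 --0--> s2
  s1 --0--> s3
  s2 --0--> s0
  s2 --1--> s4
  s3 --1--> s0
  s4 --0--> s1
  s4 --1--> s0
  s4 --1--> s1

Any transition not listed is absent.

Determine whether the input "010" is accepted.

Start in {s0}.
Read '0': s0→{s2}; now {s2}.
Read '1': s2→{s4}; now {s4}.
Read '0': s4→{s1}; now {s1}.
The final set {s1} contains the accepting state s1.

Yes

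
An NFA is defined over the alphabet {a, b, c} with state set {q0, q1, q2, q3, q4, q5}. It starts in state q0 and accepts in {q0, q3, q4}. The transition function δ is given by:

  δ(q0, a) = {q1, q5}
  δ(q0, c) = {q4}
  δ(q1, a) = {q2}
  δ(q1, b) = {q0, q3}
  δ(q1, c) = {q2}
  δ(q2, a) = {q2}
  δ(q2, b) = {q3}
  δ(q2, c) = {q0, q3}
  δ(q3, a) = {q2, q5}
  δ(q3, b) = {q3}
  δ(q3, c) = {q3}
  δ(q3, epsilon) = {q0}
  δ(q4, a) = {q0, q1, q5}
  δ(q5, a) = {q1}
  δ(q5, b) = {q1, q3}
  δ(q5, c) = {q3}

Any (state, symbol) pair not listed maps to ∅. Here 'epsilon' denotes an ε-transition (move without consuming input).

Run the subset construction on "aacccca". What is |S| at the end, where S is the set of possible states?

4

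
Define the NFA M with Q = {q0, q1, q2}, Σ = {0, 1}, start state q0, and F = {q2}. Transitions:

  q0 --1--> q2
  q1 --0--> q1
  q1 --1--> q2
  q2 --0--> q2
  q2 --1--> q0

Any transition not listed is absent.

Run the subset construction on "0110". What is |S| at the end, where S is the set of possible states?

0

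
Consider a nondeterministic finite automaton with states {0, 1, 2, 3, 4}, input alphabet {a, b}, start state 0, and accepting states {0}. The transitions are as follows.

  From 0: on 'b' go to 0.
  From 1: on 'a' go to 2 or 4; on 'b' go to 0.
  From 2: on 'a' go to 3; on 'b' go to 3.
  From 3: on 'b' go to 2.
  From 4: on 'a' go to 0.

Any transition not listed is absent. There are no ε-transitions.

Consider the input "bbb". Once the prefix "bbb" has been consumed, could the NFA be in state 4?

No

Start in {0}.
Read 'b': {0} → {0}.
Read 'b': {0} → {0}.
Read 'b': {0} → {0}.
State 4 is not in {0}.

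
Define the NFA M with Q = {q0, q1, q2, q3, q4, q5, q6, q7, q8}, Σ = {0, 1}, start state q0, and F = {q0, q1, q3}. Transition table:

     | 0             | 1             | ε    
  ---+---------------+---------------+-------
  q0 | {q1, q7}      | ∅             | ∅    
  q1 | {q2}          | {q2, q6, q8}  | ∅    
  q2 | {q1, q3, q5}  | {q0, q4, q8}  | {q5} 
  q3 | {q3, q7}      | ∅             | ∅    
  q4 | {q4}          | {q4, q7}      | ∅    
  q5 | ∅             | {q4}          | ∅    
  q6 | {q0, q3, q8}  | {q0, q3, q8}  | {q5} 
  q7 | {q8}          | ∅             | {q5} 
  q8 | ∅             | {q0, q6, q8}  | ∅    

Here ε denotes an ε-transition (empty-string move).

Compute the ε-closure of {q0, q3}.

Begin with {q0, q3}.
No ε-moves leave this set, so the closure equals the set itself.

{q0, q3}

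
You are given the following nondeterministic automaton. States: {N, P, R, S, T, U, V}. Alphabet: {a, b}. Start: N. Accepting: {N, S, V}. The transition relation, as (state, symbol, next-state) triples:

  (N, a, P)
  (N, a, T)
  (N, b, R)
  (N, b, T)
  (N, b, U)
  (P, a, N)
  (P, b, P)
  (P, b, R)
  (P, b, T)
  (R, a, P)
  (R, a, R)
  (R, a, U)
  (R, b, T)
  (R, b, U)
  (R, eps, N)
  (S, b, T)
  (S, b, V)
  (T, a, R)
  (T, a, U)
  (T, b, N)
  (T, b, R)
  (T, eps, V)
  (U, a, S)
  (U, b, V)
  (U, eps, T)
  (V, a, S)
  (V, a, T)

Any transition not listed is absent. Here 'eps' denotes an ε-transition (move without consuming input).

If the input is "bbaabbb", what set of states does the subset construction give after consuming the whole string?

Start in {N}.
Read 'b': {N} → {N, R, T, U, V}.
Read 'b': {N, R, T, U, V} → {N, R, T, U, V}.
Read 'a': {N, R, T, U, V} → {N, P, R, S, T, U, V}.
Read 'a': {N, P, R, S, T, U, V} → {N, P, R, S, T, U, V}.
Read 'b': {N, P, R, S, T, U, V} → {N, P, R, T, U, V}.
Read 'b': {N, P, R, T, U, V} → {N, P, R, T, U, V}.
Read 'b': {N, P, R, T, U, V} → {N, P, R, T, U, V}.

{N, P, R, T, U, V}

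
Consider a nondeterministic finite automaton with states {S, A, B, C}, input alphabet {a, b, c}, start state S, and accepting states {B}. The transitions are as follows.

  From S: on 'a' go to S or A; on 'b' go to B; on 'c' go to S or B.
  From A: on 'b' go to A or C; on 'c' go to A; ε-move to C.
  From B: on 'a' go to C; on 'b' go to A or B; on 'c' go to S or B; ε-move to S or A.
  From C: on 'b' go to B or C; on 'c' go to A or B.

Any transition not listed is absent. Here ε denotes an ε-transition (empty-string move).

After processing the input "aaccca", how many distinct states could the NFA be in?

3

Start in {S}.
Read 'a': S→{S, A}; union {S, A}; ε-closure = {S, A, C}.
Read 'a': S→{S, A}, A→∅, C→∅; union {S, A}; ε-closure = {S, A, C}.
Read 'c': S→{S, B}, A→{A}, C→{A, B}; union {S, A, B}; ε-closure = {S, A, B, C}.
Read 'c': S→{S, B}, A→{A}, B→{S, B}, C→{A, B}; union {S, A, B}; ε-closure = {S, A, B, C}.
Read 'c': S→{S, B}, A→{A}, B→{S, B}, C→{A, B}; union {S, A, B}; ε-closure = {S, A, B, C}.
Read 'a': S→{S, A}, A→∅, B→{C}, C→∅; now {S, A, C}.
That set has 3 states.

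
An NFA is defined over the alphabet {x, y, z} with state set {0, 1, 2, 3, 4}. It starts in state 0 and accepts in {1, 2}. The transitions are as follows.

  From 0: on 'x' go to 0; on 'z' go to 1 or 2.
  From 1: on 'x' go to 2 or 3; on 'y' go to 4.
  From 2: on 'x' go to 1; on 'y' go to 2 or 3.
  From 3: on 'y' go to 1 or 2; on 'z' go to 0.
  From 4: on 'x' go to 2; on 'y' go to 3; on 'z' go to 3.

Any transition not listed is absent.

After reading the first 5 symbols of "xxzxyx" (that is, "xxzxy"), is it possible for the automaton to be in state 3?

Start in {0}.
Read 'x': 0→{0}; now {0}.
Read 'x': 0→{0}; now {0}.
Read 'z': 0→{1, 2}; now {1, 2}.
Read 'x': 1→{2, 3}, 2→{1}; now {1, 2, 3}.
Read 'y': 1→{4}, 2→{2, 3}, 3→{1, 2}; now {1, 2, 3, 4}.
State 3 is in {1, 2, 3, 4}.

Yes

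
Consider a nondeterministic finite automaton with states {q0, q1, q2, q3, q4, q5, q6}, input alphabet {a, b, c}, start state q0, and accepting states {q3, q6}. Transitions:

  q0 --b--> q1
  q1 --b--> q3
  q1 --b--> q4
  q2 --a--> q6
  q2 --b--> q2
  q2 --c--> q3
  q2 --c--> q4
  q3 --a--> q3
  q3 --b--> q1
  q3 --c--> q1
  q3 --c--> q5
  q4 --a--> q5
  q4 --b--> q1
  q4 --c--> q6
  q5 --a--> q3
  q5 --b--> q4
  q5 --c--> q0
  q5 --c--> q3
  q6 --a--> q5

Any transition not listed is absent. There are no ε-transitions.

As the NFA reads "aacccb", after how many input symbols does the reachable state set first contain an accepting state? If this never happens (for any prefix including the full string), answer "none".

none

Start in {q0}.
Read 'a': q0→∅; now ∅.
The set is empty and remains empty for the remaining 5 symbols.
No reachable set along the way intersects F.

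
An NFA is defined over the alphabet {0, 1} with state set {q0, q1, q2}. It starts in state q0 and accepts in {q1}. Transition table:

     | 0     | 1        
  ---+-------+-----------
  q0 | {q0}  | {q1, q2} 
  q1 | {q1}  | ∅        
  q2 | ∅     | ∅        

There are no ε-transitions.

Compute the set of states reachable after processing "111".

∅

Start in {q0}.
Read '1': q0→{q1, q2}; now {q1, q2}.
Read '1': q1→∅, q2→∅; now ∅.
The set is empty and remains empty for the remaining 1 symbol.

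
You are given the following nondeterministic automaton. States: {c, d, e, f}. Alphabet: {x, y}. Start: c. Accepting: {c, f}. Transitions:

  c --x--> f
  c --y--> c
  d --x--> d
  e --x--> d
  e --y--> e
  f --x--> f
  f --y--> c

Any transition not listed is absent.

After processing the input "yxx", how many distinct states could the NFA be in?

Start in {c}.
Read 'y': c→{c}; now {c}.
Read 'x': c→{f}; now {f}.
Read 'x': f→{f}; now {f}.
That set has 1 state.

1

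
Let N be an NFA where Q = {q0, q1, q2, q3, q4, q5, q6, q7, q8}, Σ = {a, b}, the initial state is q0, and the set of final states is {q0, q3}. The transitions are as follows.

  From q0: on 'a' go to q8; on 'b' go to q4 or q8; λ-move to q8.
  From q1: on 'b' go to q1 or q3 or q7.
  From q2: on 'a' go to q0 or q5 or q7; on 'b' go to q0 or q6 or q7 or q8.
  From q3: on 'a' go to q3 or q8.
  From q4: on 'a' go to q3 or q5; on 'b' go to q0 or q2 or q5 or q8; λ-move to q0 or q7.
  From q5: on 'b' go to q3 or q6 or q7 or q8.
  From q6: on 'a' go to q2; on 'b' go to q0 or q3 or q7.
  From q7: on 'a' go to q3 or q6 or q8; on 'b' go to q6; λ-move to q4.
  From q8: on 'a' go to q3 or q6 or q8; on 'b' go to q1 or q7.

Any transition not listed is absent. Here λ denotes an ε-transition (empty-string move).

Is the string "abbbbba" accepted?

Yes

Start: ε-closure({q0}) = {q0, q8}.
Read 'a': {q0, q8} → {q3, q6, q8}.
Read 'b': {q3, q6, q8} → {q0, q1, q3, q4, q7, q8}.
Read 'b': {q0, q1, q3, q4, q7, q8} → {q0, q1, q2, q3, q4, q5, q6, q7, q8}.
Read 'b': {q0, q1, q2, q3, q4, q5, q6, q7, q8} → {q0, q1, q2, q3, q4, q5, q6, q7, q8}.
Read 'b': {q0, q1, q2, q3, q4, q5, q6, q7, q8} → {q0, q1, q2, q3, q4, q5, q6, q7, q8}.
Read 'b': {q0, q1, q2, q3, q4, q5, q6, q7, q8} → {q0, q1, q2, q3, q4, q5, q6, q7, q8}.
Read 'a': {q0, q1, q2, q3, q4, q5, q6, q7, q8} → {q0, q2, q3, q4, q5, q6, q7, q8}.
The final set {q0, q2, q3, q4, q5, q6, q7, q8} contains the accepting states q0, q3.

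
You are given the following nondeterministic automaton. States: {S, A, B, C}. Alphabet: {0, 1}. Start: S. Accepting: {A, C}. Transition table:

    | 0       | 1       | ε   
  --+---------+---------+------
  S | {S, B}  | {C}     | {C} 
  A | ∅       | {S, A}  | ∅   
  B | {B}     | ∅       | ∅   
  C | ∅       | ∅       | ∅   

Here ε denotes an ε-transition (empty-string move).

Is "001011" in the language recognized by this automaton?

No

Start: ε-closure({S}) = {S, C}.
Read '0': {S, C} → {S, B, C}.
Read '0': {S, B, C} → {S, B, C}.
Read '1': {S, B, C} → {C}.
Read '0': {C} → ∅.
The set is empty and remains empty for the remaining 2 symbols.
The final set ∅ contains no accepting state.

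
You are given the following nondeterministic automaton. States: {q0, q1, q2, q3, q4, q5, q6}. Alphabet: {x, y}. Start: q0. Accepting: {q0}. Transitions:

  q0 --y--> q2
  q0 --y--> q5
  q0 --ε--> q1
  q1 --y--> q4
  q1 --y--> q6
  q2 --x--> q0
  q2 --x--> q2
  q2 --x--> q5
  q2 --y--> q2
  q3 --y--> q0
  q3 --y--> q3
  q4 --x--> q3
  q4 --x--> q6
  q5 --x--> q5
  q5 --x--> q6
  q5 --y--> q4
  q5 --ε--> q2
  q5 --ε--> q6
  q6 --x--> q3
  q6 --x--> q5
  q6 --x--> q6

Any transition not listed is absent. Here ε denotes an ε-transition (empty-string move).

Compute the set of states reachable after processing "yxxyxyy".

{q0, q1, q2, q3, q4, q5, q6}

Start: ε-closure({q0}) = {q0, q1}.
Read 'y': q0→{q2, q5}, q1→{q4, q6}; now {q2, q4, q5, q6}.
Read 'x': q2→{q0, q2, q5}, q4→{q3, q6}, q5→{q5, q6}, q6→{q3, q5, q6}; union {q0, q2, q3, q5, q6}; ε-closure = {q0, q1, q2, q3, q5, q6}.
Read 'x': q0→∅, q1→∅, q2→{q0, q2, q5}, q3→∅, q5→{q5, q6}, q6→{q3, q5, q6}; union {q0, q2, q3, q5, q6}; ε-closure = {q0, q1, q2, q3, q5, q6}.
Read 'y': q0→{q2, q5}, q1→{q4, q6}, q2→{q2}, q3→{q0, q3}, q5→{q4}, q6→∅; union {q0, q2, q3, q4, q5, q6}; ε-closure = {q0, q1, q2, q3, q4, q5, q6}.
Read 'x': q0→∅, q1→∅, q2→{q0, q2, q5}, q3→∅, q4→{q3, q6}, q5→{q5, q6}, q6→{q3, q5, q6}; union {q0, q2, q3, q5, q6}; ε-closure = {q0, q1, q2, q3, q5, q6}.
Read 'y': q0→{q2, q5}, q1→{q4, q6}, q2→{q2}, q3→{q0, q3}, q5→{q4}, q6→∅; union {q0, q2, q3, q4, q5, q6}; ε-closure = {q0, q1, q2, q3, q4, q5, q6}.
Read 'y': q0→{q2, q5}, q1→{q4, q6}, q2→{q2}, q3→{q0, q3}, q4→∅, q5→{q4}, q6→∅; union {q0, q2, q3, q4, q5, q6}; ε-closure = {q0, q1, q2, q3, q4, q5, q6}.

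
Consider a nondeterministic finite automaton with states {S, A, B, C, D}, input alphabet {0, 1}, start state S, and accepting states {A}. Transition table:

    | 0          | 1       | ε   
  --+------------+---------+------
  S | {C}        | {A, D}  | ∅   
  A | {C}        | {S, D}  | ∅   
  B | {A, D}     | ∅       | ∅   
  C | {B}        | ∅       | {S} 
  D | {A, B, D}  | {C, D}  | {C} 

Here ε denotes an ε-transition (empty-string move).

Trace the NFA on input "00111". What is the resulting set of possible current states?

{S, A, C, D}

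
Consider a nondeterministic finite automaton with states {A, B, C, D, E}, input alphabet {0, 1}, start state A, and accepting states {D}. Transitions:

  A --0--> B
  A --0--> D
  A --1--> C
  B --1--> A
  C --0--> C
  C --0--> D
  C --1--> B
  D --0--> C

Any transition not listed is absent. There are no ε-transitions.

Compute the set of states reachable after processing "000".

Start in {A}.
Read '0': A→{B, D}; now {B, D}.
Read '0': B→∅, D→{C}; now {C}.
Read '0': C→{C, D}; now {C, D}.

{C, D}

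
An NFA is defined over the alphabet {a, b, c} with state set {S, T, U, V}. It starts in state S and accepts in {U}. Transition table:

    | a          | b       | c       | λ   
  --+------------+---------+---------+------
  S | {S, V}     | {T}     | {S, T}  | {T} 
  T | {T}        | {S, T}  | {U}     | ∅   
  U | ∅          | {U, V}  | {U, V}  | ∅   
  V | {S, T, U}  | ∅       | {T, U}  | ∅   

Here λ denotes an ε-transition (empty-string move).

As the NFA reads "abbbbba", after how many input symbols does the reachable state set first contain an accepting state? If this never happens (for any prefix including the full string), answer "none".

none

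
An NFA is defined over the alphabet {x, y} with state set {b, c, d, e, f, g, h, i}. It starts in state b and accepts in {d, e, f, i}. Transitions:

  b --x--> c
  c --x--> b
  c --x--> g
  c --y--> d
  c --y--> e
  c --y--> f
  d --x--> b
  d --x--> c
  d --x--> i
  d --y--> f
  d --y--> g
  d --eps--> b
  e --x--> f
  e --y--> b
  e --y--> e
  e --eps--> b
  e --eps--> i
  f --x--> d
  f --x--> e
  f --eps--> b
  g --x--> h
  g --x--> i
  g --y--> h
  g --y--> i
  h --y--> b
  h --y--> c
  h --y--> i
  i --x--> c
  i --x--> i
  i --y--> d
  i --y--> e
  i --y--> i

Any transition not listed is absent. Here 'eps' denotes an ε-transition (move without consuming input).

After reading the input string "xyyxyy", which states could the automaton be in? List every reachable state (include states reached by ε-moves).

{b, d, e, f, g, h, i}

Start in {b}.
Read 'x': b→{c}; now {c}.
Read 'y': c→{d, e, f}; union {d, e, f}; ε-closure = {b, d, e, f, i}.
Read 'y': b→∅, d→{f, g}, e→{b, e}, f→∅, i→{d, e, i}; now {b, d, e, f, g, i}.
Read 'x': b→{c}, d→{b, c, i}, e→{f}, f→{d, e}, g→{h, i}, i→{c, i}; now {b, c, d, e, f, h, i}.
Read 'y': b→∅, c→{d, e, f}, d→{f, g}, e→{b, e}, f→∅, h→{b, c, i}, i→{d, e, i}; now {b, c, d, e, f, g, i}.
Read 'y': b→∅, c→{d, e, f}, d→{f, g}, e→{b, e}, f→∅, g→{h, i}, i→{d, e, i}; now {b, d, e, f, g, h, i}.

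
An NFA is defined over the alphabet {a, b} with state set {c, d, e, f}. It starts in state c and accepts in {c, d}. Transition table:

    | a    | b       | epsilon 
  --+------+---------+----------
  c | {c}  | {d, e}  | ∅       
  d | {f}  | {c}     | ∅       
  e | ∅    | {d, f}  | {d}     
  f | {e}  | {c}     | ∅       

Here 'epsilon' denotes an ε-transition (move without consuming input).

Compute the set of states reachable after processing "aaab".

{d, e}

Start in {c}.
Read 'a': {c} → {c}.
Read 'a': {c} → {c}.
Read 'a': {c} → {c}.
Read 'b': {c} → {d, e}.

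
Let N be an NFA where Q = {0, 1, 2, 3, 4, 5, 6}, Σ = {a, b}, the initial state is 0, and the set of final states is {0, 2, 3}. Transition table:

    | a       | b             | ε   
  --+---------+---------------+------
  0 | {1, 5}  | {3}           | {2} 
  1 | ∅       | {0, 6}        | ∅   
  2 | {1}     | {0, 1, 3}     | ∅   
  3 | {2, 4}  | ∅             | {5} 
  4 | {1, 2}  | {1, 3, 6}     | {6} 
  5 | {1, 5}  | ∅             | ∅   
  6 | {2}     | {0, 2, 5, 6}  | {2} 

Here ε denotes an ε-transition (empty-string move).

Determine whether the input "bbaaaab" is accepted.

Start: ε-closure({0}) = {0, 2}.
Read 'b': 0→{3}, 2→{0, 1, 3}; union {0, 1, 3}; ε-closure = {0, 1, 2, 3, 5}.
Read 'b': 0→{3}, 1→{0, 6}, 2→{0, 1, 3}, 3→∅, 5→∅; union {0, 1, 3, 6}; ε-closure = {0, 1, 2, 3, 5, 6}.
Read 'a': 0→{1, 5}, 1→∅, 2→{1}, 3→{2, 4}, 5→{1, 5}, 6→{2}; union {1, 2, 4, 5}; ε-closure = {1, 2, 4, 5, 6}.
Read 'a': 1→∅, 2→{1}, 4→{1, 2}, 5→{1, 5}, 6→{2}; now {1, 2, 5}.
Read 'a': 1→∅, 2→{1}, 5→{1, 5}; now {1, 5}.
Read 'a': 1→∅, 5→{1, 5}; now {1, 5}.
Read 'b': 1→{0, 6}, 5→∅; union {0, 6}; ε-closure = {0, 2, 6}.
The final set {0, 2, 6} contains the accepting states 0, 2.

Yes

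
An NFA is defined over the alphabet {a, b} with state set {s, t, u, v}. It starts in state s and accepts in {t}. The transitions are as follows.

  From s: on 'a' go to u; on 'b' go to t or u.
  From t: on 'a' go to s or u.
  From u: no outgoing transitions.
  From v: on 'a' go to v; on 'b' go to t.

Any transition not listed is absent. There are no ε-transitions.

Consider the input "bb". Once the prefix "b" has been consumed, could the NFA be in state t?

Start in {s}.
Read 'b': s→{t, u}; now {t, u}.
State t is in {t, u}.

Yes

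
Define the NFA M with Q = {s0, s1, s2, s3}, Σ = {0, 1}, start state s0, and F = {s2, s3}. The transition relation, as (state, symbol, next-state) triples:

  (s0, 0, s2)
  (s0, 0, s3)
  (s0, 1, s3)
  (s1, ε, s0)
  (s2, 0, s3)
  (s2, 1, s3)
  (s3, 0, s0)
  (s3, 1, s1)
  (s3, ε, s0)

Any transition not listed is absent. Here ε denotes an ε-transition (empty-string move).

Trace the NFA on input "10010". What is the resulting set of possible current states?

{s0, s2, s3}

Start in {s0}.
Read '1': s0→{s3}; union {s3}; ε-closure = {s0, s3}.
Read '0': s0→{s2, s3}, s3→{s0}; now {s0, s2, s3}.
Read '0': s0→{s2, s3}, s2→{s3}, s3→{s0}; now {s0, s2, s3}.
Read '1': s0→{s3}, s2→{s3}, s3→{s1}; union {s1, s3}; ε-closure = {s0, s1, s3}.
Read '0': s0→{s2, s3}, s1→∅, s3→{s0}; now {s0, s2, s3}.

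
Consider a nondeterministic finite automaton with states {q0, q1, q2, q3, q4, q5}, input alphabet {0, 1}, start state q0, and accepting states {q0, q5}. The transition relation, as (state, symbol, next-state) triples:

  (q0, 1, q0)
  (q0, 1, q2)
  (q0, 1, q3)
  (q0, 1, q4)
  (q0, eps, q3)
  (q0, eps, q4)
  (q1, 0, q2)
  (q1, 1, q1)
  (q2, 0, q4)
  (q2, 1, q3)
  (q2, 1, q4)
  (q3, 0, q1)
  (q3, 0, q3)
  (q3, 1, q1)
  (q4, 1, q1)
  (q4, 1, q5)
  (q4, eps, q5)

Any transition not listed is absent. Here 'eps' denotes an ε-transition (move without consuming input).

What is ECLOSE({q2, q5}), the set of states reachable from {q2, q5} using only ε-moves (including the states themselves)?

{q2, q5}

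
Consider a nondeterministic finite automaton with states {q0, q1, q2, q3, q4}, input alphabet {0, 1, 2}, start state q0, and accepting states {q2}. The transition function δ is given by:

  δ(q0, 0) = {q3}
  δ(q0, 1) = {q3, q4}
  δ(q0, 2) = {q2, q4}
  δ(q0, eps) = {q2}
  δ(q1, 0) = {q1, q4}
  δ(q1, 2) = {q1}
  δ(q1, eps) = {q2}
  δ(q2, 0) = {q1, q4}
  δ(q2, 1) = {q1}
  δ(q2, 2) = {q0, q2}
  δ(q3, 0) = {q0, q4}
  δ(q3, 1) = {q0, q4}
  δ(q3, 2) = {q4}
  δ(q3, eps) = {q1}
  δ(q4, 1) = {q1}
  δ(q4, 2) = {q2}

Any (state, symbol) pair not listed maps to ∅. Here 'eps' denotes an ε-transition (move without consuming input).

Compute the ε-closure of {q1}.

Begin with {q1}.
ε-move q1 → q2; add q2.

{q1, q2}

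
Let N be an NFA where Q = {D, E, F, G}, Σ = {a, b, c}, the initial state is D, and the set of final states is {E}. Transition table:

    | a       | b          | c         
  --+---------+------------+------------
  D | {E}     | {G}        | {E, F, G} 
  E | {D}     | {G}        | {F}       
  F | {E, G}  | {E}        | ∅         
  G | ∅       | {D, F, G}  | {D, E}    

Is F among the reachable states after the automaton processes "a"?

No

Start in {D}.
Read 'a': {D} → {E}.
State F is not in {E}.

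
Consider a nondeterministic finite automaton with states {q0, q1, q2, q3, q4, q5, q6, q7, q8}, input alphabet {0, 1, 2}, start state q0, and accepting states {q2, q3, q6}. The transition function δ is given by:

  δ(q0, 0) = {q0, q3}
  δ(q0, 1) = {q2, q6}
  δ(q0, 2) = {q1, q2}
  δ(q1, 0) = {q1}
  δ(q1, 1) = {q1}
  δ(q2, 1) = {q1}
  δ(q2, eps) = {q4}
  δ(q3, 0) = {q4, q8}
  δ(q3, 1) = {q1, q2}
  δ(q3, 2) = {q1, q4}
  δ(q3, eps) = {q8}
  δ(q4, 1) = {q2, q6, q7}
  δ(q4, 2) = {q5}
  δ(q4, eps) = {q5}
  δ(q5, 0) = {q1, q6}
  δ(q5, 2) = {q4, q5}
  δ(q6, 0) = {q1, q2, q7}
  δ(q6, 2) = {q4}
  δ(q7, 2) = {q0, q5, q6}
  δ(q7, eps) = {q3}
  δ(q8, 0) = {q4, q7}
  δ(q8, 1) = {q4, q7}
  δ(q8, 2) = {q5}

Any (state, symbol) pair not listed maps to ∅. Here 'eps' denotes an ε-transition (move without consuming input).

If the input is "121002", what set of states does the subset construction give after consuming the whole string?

{q0, q1, q4, q5, q6}

Start in {q0}.
Read '1': {q0} → {q2, q4, q5, q6}.
Read '2': {q2, q4, q5, q6} → {q4, q5}.
Read '1': {q4, q5} → {q2, q3, q4, q5, q6, q7, q8}.
Read '0': {q2, q3, q4, q5, q6, q7, q8} → {q1, q2, q3, q4, q5, q6, q7, q8}.
Read '0': {q1, q2, q3, q4, q5, q6, q7, q8} → {q1, q2, q3, q4, q5, q6, q7, q8}.
Read '2': {q1, q2, q3, q4, q5, q6, q7, q8} → {q0, q1, q4, q5, q6}.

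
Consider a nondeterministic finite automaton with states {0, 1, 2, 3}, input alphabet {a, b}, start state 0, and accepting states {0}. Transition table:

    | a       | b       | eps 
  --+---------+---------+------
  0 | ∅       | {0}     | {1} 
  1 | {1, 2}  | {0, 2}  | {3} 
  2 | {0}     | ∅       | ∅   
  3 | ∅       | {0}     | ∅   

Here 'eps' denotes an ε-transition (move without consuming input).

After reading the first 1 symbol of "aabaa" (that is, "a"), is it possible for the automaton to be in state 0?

Start: ε-closure({0}) = {0, 1, 3}.
Read 'a': {0, 1, 3} → {1, 2, 3}.
State 0 is not in {1, 2, 3}.

No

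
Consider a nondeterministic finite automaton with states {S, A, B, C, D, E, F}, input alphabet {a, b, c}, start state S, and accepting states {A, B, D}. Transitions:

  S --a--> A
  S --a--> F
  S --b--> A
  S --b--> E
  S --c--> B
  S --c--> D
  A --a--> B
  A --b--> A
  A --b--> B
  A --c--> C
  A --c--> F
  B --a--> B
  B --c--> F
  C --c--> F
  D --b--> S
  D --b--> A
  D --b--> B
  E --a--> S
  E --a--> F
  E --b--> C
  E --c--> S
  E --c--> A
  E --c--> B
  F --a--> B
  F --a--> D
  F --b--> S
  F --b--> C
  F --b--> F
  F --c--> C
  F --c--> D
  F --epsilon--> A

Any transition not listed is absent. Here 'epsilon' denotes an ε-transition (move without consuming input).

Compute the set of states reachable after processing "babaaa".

Start in {S}.
Read 'b': S→{A, E}; now {A, E}.
Read 'a': A→{B}, E→{S, F}; union {S, B, F}; ε-closure = {S, A, B, F}.
Read 'b': S→{A, E}, A→{A, B}, B→∅, F→{S, C, F}; now {S, A, B, C, E, F}.
Read 'a': S→{A, F}, A→{B}, B→{B}, C→∅, E→{S, F}, F→{B, D}; now {S, A, B, D, F}.
Read 'a': S→{A, F}, A→{B}, B→{B}, D→∅, F→{B, D}; now {A, B, D, F}.
Read 'a': A→{B}, B→{B}, D→∅, F→{B, D}; now {B, D}.

{B, D}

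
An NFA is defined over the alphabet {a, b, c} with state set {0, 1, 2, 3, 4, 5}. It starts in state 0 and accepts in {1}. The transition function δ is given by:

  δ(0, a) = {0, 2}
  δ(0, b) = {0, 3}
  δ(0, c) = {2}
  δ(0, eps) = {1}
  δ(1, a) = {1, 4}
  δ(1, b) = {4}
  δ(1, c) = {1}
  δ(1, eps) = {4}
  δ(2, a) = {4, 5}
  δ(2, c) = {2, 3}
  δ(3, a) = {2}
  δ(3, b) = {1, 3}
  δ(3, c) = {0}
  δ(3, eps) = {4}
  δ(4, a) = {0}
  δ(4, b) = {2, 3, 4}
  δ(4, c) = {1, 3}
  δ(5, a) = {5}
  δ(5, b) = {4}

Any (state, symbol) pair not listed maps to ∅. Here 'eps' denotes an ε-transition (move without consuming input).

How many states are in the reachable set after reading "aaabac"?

Start: ε-closure({0}) = {0, 1, 4}.
Read 'a': {0, 1, 4} → {0, 1, 2, 4}.
Read 'a': {0, 1, 2, 4} → {0, 1, 2, 4, 5}.
Read 'a': {0, 1, 2, 4, 5} → {0, 1, 2, 4, 5}.
Read 'b': {0, 1, 2, 4, 5} → {0, 1, 2, 3, 4}.
Read 'a': {0, 1, 2, 3, 4} → {0, 1, 2, 4, 5}.
Read 'c': {0, 1, 2, 4, 5} → {1, 2, 3, 4}.
That set has 4 states.

4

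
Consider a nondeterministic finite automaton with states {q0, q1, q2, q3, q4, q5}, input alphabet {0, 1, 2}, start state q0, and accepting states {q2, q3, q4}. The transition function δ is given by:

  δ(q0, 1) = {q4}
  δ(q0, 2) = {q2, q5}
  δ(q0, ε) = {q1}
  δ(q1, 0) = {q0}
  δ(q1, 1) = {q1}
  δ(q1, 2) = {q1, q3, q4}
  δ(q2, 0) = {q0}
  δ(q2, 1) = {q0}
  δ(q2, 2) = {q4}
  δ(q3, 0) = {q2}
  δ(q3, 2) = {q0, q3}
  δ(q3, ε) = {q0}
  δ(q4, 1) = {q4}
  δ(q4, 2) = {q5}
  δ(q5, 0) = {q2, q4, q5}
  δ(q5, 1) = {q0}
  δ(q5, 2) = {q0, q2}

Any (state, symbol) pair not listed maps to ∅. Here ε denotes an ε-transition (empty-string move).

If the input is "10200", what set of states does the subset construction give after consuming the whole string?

Start: ε-closure({q0}) = {q0, q1}.
Read '1': q0→{q4}, q1→{q1}; now {q1, q4}.
Read '0': q1→{q0}, q4→∅; union {q0}; ε-closure = {q0, q1}.
Read '2': q0→{q2, q5}, q1→{q1, q3, q4}; union {q1, q2, q3, q4, q5}; ε-closure = {q0, q1, q2, q3, q4, q5}.
Read '0': q0→∅, q1→{q0}, q2→{q0}, q3→{q2}, q4→∅, q5→{q2, q4, q5}; union {q0, q2, q4, q5}; ε-closure = {q0, q1, q2, q4, q5}.
Read '0': q0→∅, q1→{q0}, q2→{q0}, q4→∅, q5→{q2, q4, q5}; union {q0, q2, q4, q5}; ε-closure = {q0, q1, q2, q4, q5}.

{q0, q1, q2, q4, q5}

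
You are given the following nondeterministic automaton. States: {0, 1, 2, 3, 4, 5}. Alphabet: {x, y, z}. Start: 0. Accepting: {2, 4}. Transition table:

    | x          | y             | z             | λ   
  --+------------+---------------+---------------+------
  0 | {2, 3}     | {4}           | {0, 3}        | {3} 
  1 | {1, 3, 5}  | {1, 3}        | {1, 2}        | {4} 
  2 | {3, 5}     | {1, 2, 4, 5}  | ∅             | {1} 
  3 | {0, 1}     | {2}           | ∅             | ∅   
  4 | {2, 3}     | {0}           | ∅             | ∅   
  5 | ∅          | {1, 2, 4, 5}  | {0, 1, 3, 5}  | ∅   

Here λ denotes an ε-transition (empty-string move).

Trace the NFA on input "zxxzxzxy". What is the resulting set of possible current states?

{0, 1, 2, 3, 4, 5}

Start: ε-closure({0}) = {0, 3}.
Read 'z': {0, 3} → {0, 3}.
Read 'x': {0, 3} → {0, 1, 2, 3, 4}.
Read 'x': {0, 1, 2, 3, 4} → {0, 1, 2, 3, 4, 5}.
Read 'z': {0, 1, 2, 3, 4, 5} → {0, 1, 2, 3, 4, 5}.
Read 'x': {0, 1, 2, 3, 4, 5} → {0, 1, 2, 3, 4, 5}.
Read 'z': {0, 1, 2, 3, 4, 5} → {0, 1, 2, 3, 4, 5}.
Read 'x': {0, 1, 2, 3, 4, 5} → {0, 1, 2, 3, 4, 5}.
Read 'y': {0, 1, 2, 3, 4, 5} → {0, 1, 2, 3, 4, 5}.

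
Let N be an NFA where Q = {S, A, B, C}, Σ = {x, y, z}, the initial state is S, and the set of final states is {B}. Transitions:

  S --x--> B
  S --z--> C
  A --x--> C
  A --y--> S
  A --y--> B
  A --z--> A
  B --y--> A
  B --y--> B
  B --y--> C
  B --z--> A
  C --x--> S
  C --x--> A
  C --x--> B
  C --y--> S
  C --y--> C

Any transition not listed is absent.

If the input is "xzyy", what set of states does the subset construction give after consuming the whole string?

Start in {S}.
Read 'x': {S} → {B}.
Read 'z': {B} → {A}.
Read 'y': {A} → {S, B}.
Read 'y': {S, B} → {A, B, C}.

{A, B, C}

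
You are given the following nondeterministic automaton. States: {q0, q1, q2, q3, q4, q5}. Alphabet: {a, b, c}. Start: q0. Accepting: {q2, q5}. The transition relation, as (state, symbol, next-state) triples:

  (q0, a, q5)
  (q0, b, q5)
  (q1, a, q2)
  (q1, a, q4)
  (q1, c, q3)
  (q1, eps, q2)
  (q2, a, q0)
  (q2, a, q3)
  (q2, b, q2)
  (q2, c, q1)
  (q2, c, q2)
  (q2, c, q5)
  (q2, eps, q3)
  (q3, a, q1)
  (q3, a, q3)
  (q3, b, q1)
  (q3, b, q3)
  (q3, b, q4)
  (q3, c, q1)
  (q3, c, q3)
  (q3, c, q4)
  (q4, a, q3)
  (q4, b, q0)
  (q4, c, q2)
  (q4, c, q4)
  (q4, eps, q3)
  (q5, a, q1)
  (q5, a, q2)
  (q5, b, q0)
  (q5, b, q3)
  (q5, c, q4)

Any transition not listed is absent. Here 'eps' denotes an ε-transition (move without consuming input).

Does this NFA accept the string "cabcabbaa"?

Start in {q0}.
Read 'c': {q0} → ∅.
The set is empty and remains empty for the remaining 8 symbols.
The final set ∅ contains no accepting state.

No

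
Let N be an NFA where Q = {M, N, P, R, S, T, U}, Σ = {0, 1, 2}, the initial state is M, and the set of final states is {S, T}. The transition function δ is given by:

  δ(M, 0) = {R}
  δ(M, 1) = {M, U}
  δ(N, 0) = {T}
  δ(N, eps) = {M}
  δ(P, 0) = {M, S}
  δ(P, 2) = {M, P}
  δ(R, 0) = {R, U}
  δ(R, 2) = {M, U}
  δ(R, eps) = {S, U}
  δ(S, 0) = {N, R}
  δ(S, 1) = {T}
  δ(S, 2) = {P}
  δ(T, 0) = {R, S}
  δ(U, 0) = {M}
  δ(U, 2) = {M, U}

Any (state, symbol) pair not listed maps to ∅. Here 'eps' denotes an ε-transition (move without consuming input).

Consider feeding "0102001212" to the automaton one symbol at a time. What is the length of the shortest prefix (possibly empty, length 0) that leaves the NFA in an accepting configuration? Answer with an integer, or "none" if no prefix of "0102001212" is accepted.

1

Start in {M}.
Read '0': M→{R}; union {R}; ε-closure = {R, S, U}.
None of the earlier sets intersect F, but {R, S, U} does.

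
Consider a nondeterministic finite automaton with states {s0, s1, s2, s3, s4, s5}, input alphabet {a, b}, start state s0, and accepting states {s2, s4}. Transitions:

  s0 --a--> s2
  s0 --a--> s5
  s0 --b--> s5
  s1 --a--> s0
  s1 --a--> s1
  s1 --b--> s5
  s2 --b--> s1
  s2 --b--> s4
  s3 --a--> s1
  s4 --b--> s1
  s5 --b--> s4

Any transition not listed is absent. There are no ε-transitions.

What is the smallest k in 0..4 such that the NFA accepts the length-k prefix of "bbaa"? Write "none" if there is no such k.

Start in {s0}.
Read 'b': s0→{s5}; now {s5}.
Read 'b': s5→{s4}; now {s4}.
None of the earlier sets intersect F, but {s4} does.

2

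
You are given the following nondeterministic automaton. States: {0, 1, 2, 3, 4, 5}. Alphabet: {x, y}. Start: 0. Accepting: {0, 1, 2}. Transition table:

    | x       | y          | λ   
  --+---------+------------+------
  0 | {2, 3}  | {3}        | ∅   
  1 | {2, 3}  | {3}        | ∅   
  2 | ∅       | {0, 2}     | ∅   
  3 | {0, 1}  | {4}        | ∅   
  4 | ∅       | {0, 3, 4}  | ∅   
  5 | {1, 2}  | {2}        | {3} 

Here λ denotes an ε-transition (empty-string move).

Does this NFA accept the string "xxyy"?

Start in {0}.
Read 'x': {0} → {2, 3}.
Read 'x': {2, 3} → {0, 1}.
Read 'y': {0, 1} → {3}.
Read 'y': {3} → {4}.
The final set {4} contains no accepting state.

No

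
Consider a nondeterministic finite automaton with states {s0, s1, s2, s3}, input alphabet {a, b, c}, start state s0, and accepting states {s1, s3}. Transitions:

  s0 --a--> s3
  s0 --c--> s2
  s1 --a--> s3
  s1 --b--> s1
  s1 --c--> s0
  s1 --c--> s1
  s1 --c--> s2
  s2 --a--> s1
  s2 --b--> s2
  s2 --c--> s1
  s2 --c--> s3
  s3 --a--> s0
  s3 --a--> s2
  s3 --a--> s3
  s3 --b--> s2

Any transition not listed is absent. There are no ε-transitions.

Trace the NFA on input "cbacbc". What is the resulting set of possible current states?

{s0, s1, s2, s3}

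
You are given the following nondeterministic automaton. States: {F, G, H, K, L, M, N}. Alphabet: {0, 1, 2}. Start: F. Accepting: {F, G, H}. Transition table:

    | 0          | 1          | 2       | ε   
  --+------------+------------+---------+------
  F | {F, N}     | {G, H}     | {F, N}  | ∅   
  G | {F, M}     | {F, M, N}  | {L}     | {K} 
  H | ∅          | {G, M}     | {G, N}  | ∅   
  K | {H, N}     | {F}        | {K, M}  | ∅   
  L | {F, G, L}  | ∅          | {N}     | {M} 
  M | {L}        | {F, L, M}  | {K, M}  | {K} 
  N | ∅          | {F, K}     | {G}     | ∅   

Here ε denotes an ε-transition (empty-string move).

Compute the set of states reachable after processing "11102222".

{F, G, K, L, M, N}

Start in {F}.
Read '1': {F} → {G, H, K}.
Read '1': {G, H, K} → {F, G, K, M, N}.
Read '1': {F, G, K, M, N} → {F, G, H, K, L, M, N}.
Read '0': {F, G, H, K, L, M, N} → {F, G, H, K, L, M, N}.
Read '2': {F, G, H, K, L, M, N} → {F, G, K, L, M, N}.
Read '2': {F, G, K, L, M, N} → {F, G, K, L, M, N}.
Read '2': {F, G, K, L, M, N} → {F, G, K, L, M, N}.
Read '2': {F, G, K, L, M, N} → {F, G, K, L, M, N}.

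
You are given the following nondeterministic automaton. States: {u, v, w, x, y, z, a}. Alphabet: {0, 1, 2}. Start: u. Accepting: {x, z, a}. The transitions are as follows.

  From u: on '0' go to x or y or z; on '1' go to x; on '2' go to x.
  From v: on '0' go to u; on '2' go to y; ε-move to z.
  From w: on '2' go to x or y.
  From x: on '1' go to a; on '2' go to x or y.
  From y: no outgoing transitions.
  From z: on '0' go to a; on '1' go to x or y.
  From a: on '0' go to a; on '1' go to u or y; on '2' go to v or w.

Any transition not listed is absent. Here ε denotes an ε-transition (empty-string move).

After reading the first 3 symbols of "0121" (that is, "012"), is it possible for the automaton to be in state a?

No

Start in {u}.
Read '0': u→{x, y, z}; now {x, y, z}.
Read '1': x→{a}, y→∅, z→{x, y}; now {x, y, a}.
Read '2': x→{x, y}, y→∅, a→{v, w}; union {v, w, x, y}; ε-closure = {v, w, x, y, z}.
State a is not in {v, w, x, y, z}.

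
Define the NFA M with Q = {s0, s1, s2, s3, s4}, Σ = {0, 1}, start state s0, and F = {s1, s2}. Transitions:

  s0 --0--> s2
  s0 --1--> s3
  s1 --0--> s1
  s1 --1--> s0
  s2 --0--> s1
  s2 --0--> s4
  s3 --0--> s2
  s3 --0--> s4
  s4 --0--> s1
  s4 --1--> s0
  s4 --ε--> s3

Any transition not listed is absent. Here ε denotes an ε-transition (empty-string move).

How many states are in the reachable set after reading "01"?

0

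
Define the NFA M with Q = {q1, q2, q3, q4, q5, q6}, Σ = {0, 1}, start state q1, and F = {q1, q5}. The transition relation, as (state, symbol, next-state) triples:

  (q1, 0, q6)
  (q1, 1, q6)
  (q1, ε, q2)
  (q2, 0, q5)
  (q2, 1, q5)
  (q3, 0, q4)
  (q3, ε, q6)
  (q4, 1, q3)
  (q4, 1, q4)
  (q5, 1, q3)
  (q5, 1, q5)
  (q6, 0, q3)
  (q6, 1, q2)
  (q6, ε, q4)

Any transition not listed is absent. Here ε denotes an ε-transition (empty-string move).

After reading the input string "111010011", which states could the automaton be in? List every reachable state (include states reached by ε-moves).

{q2, q3, q4, q5, q6}

Start: ε-closure({q1}) = {q1, q2}.
Read '1': q1→{q6}, q2→{q5}; union {q5, q6}; ε-closure = {q4, q5, q6}.
Read '1': q4→{q3, q4}, q5→{q3, q5}, q6→{q2}; union {q2, q3, q4, q5}; ε-closure = {q2, q3, q4, q5, q6}.
Read '1': q2→{q5}, q3→∅, q4→{q3, q4}, q5→{q3, q5}, q6→{q2}; union {q2, q3, q4, q5}; ε-closure = {q2, q3, q4, q5, q6}.
Read '0': q2→{q5}, q3→{q4}, q4→∅, q5→∅, q6→{q3}; union {q3, q4, q5}; ε-closure = {q3, q4, q5, q6}.
Read '1': q3→∅, q4→{q3, q4}, q5→{q3, q5}, q6→{q2}; union {q2, q3, q4, q5}; ε-closure = {q2, q3, q4, q5, q6}.
Read '0': q2→{q5}, q3→{q4}, q4→∅, q5→∅, q6→{q3}; union {q3, q4, q5}; ε-closure = {q3, q4, q5, q6}.
Read '0': q3→{q4}, q4→∅, q5→∅, q6→{q3}; union {q3, q4}; ε-closure = {q3, q4, q6}.
Read '1': q3→∅, q4→{q3, q4}, q6→{q2}; union {q2, q3, q4}; ε-closure = {q2, q3, q4, q6}.
Read '1': q2→{q5}, q3→∅, q4→{q3, q4}, q6→{q2}; union {q2, q3, q4, q5}; ε-closure = {q2, q3, q4, q5, q6}.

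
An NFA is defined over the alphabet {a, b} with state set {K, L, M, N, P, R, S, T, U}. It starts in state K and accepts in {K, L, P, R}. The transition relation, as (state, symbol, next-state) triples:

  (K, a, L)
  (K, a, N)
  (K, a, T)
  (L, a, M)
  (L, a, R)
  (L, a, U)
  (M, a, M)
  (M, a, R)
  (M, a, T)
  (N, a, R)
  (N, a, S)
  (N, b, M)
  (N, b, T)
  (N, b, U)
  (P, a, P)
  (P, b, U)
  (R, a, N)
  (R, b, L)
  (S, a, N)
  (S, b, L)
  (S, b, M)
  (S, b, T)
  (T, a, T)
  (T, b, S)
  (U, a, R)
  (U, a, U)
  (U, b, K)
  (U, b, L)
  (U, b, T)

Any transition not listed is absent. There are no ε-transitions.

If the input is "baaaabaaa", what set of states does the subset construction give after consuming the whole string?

Start in {K}.
Read 'b': {K} → ∅.
The set is empty and remains empty for the remaining 8 symbols.

∅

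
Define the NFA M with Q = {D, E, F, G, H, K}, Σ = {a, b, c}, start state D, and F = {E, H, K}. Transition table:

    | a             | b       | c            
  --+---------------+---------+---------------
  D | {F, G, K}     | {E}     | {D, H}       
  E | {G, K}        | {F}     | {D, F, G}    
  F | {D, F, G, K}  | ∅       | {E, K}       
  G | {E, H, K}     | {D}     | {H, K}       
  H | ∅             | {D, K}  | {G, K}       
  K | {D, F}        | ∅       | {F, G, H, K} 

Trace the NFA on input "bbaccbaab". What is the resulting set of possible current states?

{D, E, F, K}

Start in {D}.
Read 'b': D→{E}; now {E}.
Read 'b': E→{F}; now {F}.
Read 'a': F→{D, F, G, K}; now {D, F, G, K}.
Read 'c': D→{D, H}, F→{E, K}, G→{H, K}, K→{F, G, H, K}; now {D, E, F, G, H, K}.
Read 'c': D→{D, H}, E→{D, F, G}, F→{E, K}, G→{H, K}, H→{G, K}, K→{F, G, H, K}; now {D, E, F, G, H, K}.
Read 'b': D→{E}, E→{F}, F→∅, G→{D}, H→{D, K}, K→∅; now {D, E, F, K}.
Read 'a': D→{F, G, K}, E→{G, K}, F→{D, F, G, K}, K→{D, F}; now {D, F, G, K}.
Read 'a': D→{F, G, K}, F→{D, F, G, K}, G→{E, H, K}, K→{D, F}; now {D, E, F, G, H, K}.
Read 'b': D→{E}, E→{F}, F→∅, G→{D}, H→{D, K}, K→∅; now {D, E, F, K}.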